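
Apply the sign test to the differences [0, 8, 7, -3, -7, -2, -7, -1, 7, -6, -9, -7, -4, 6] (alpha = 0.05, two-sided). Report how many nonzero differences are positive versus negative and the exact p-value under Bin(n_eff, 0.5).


Step 1: Discard zero differences. Original n = 14; n_eff = number of nonzero differences = 13.
Nonzero differences (with sign): +8, +7, -3, -7, -2, -7, -1, +7, -6, -9, -7, -4, +6
Step 2: Count signs: positive = 4, negative = 9.
Step 3: Under H0: P(positive) = 0.5, so the number of positives S ~ Bin(13, 0.5).
Step 4: Two-sided exact p-value = sum of Bin(13,0.5) probabilities at or below the observed probability = 0.266846.
Step 5: alpha = 0.05. fail to reject H0.

n_eff = 13, pos = 4, neg = 9, p = 0.266846, fail to reject H0.


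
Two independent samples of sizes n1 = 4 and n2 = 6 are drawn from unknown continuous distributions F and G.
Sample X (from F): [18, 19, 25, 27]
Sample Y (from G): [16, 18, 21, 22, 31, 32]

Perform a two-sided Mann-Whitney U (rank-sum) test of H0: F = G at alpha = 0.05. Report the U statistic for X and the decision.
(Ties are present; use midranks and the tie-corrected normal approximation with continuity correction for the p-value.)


Step 1: Combine and sort all 10 observations; assign midranks.
sorted (value, group): (16,Y), (18,X), (18,Y), (19,X), (21,Y), (22,Y), (25,X), (27,X), (31,Y), (32,Y)
ranks: 16->1, 18->2.5, 18->2.5, 19->4, 21->5, 22->6, 25->7, 27->8, 31->9, 32->10
Step 2: Rank sum for X: R1 = 2.5 + 4 + 7 + 8 = 21.5.
Step 3: U_X = R1 - n1(n1+1)/2 = 21.5 - 4*5/2 = 21.5 - 10 = 11.5.
       U_Y = n1*n2 - U_X = 24 - 11.5 = 12.5.
Step 4: Ties are present, so use the tie-corrected normal approximation (with continuity correction) for the p-value.
Step 5: p-value = 1.000000; compare to alpha = 0.05. fail to reject H0.

U_X = 11.5, p = 1.000000, fail to reject H0 at alpha = 0.05.


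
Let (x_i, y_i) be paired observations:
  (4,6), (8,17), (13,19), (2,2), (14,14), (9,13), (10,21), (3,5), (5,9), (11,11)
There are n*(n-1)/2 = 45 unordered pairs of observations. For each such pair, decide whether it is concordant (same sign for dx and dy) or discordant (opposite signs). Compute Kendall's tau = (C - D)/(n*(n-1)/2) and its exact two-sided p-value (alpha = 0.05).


Step 1: Enumerate the 45 unordered pairs (i,j) with i<j and classify each by sign(x_j-x_i) * sign(y_j-y_i).
  (1,2):dx=+4,dy=+11->C; (1,3):dx=+9,dy=+13->C; (1,4):dx=-2,dy=-4->C; (1,5):dx=+10,dy=+8->C
  (1,6):dx=+5,dy=+7->C; (1,7):dx=+6,dy=+15->C; (1,8):dx=-1,dy=-1->C; (1,9):dx=+1,dy=+3->C
  (1,10):dx=+7,dy=+5->C; (2,3):dx=+5,dy=+2->C; (2,4):dx=-6,dy=-15->C; (2,5):dx=+6,dy=-3->D
  (2,6):dx=+1,dy=-4->D; (2,7):dx=+2,dy=+4->C; (2,8):dx=-5,dy=-12->C; (2,9):dx=-3,dy=-8->C
  (2,10):dx=+3,dy=-6->D; (3,4):dx=-11,dy=-17->C; (3,5):dx=+1,dy=-5->D; (3,6):dx=-4,dy=-6->C
  (3,7):dx=-3,dy=+2->D; (3,8):dx=-10,dy=-14->C; (3,9):dx=-8,dy=-10->C; (3,10):dx=-2,dy=-8->C
  (4,5):dx=+12,dy=+12->C; (4,6):dx=+7,dy=+11->C; (4,7):dx=+8,dy=+19->C; (4,8):dx=+1,dy=+3->C
  (4,9):dx=+3,dy=+7->C; (4,10):dx=+9,dy=+9->C; (5,6):dx=-5,dy=-1->C; (5,7):dx=-4,dy=+7->D
  (5,8):dx=-11,dy=-9->C; (5,9):dx=-9,dy=-5->C; (5,10):dx=-3,dy=-3->C; (6,7):dx=+1,dy=+8->C
  (6,8):dx=-6,dy=-8->C; (6,9):dx=-4,dy=-4->C; (6,10):dx=+2,dy=-2->D; (7,8):dx=-7,dy=-16->C
  (7,9):dx=-5,dy=-12->C; (7,10):dx=+1,dy=-10->D; (8,9):dx=+2,dy=+4->C; (8,10):dx=+8,dy=+6->C
  (9,10):dx=+6,dy=+2->C
Step 2: C = 37, D = 8, total pairs = 45.
Step 3: tau = (C - D)/(n(n-1)/2) = (37 - 8)/45 = 0.644444.
Step 4: Exact two-sided p-value (enumerate n! = 3628800 permutations of y under H0): p = 0.009148.
Step 5: alpha = 0.05. reject H0.

tau_b = 0.6444 (C=37, D=8), p = 0.009148, reject H0.


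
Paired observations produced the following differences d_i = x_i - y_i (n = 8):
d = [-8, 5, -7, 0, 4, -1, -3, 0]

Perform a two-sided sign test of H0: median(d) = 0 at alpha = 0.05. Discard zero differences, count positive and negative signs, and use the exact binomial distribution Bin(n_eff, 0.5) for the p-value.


Step 1: Discard zero differences. Original n = 8; n_eff = number of nonzero differences = 6.
Nonzero differences (with sign): -8, +5, -7, +4, -1, -3
Step 2: Count signs: positive = 2, negative = 4.
Step 3: Under H0: P(positive) = 0.5, so the number of positives S ~ Bin(6, 0.5).
Step 4: Two-sided exact p-value = sum of Bin(6,0.5) probabilities at or below the observed probability = 0.687500.
Step 5: alpha = 0.05. fail to reject H0.

n_eff = 6, pos = 2, neg = 4, p = 0.687500, fail to reject H0.


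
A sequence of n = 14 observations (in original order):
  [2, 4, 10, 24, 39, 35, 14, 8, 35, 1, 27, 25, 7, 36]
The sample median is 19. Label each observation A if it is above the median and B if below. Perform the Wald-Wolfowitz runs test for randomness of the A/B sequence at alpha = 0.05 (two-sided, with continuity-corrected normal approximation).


Step 1: Compute median = 19; label A = above, B = below.
Labels in order: BBBAAABBABAABA  (n_A = 7, n_B = 7)
Step 2: Count runs R = 8.
Step 3: Under H0 (random ordering), E[R] = 2*n_A*n_B/(n_A+n_B) + 1 = 2*7*7/14 + 1 = 8.0000.
        Var[R] = 2*n_A*n_B*(2*n_A*n_B - n_A - n_B) / ((n_A+n_B)^2 * (n_A+n_B-1)) = 8232/2548 = 3.2308.
        SD[R] = 1.7974.
Step 4: R = E[R], so z = 0 with no continuity correction.
Step 5: Two-sided p-value via normal approximation = 2*(1 - Phi(|z|)) = 1.000000.
Step 6: alpha = 0.05. fail to reject H0.

R = 8, z = 0.0000, p = 1.000000, fail to reject H0.


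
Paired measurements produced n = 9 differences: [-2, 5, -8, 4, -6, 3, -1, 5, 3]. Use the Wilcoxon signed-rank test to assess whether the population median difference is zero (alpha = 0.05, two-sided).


Step 1: Drop any zero differences (none here) and take |d_i|.
|d| = [2, 5, 8, 4, 6, 3, 1, 5, 3]
Step 2: Midrank |d_i| (ties get averaged ranks).
ranks: |2|->2, |5|->6.5, |8|->9, |4|->5, |6|->8, |3|->3.5, |1|->1, |5|->6.5, |3|->3.5
Step 3: Attach original signs; sum ranks with positive sign and with negative sign.
W+ = 6.5 + 5 + 3.5 + 6.5 + 3.5 = 25
W- = 2 + 9 + 8 + 1 = 20
(Check: W+ + W- = 45 should equal n(n+1)/2 = 45.)
Step 4: Test statistic W = min(W+, W-) = 20.
Step 5: Ties in |d|, so use the tie-corrected normal approximation.
        E[W] = n(n+1)/4 = 9*10/4 = 22.5.
        Tie groups: |d|=3 (t=2), |d|=5 (t=2); sum(t^3 - t) = 12.
        Var[W] = n(n+1)(2n+1)/24 - sum(t^3-t)/48 = 1710/24 - 12/48 = 71.
        z = (W - E[W]) / sqrt(Var[W]) = (20 - 22.5) / 8.4261 = -0.2967.
        Two-sided p = 2*Phi(z) = 0.766699.
Step 6: alpha = 0.05. fail to reject H0.

W+ = 25, W- = 20, W = min = 20, p = 0.766699, fail to reject H0.


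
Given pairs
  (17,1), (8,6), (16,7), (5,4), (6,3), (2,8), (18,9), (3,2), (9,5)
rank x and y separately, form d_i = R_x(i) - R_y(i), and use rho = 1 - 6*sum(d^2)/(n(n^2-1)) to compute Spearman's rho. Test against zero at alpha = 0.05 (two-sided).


Step 1: Rank x and y separately (midranks; no ties here).
rank(x): 17->8, 8->5, 16->7, 5->3, 6->4, 2->1, 18->9, 3->2, 9->6
rank(y): 1->1, 6->6, 7->7, 4->4, 3->3, 8->8, 9->9, 2->2, 5->5
Step 2: d_i = R_x(i) - R_y(i); compute d_i^2.
  (8-1)^2=49, (5-6)^2=1, (7-7)^2=0, (3-4)^2=1, (4-3)^2=1, (1-8)^2=49, (9-9)^2=0, (2-2)^2=0, (6-5)^2=1
sum(d^2) = 102.
Step 3: rho = 1 - 6*102 / (9*(9^2 - 1)) = 1 - 612/720 = 0.150000.
Step 4: Under H0, t = rho * sqrt((n-2)/(1-rho^2)) = 0.4014 ~ t(7).
Step 5: Two-sided p-value from the t-distribution with 7 df = 0.700094.
Step 6: alpha = 0.05. fail to reject H0.

rho = 0.1500, p = 0.700094, fail to reject H0 at alpha = 0.05.


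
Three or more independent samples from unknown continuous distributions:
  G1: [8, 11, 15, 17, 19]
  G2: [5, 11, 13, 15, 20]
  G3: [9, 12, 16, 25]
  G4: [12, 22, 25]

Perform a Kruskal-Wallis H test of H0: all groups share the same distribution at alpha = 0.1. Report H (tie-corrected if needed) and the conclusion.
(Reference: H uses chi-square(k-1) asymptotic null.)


Step 1: Combine all N = 17 observations and assign midranks.
sorted (value, group, rank): (5,G2,1), (8,G1,2), (9,G3,3), (11,G1,4.5), (11,G2,4.5), (12,G3,6.5), (12,G4,6.5), (13,G2,8), (15,G1,9.5), (15,G2,9.5), (16,G3,11), (17,G1,12), (19,G1,13), (20,G2,14), (22,G4,15), (25,G3,16.5), (25,G4,16.5)
Step 2: Sum ranks within each group.
R_1 = 41 (n_1 = 5)
R_2 = 37 (n_2 = 5)
R_3 = 37 (n_3 = 4)
R_4 = 38 (n_4 = 3)
Step 3: H = 12/(N(N+1)) * sum(R_i^2/n_i) - 3(N+1)
     = 12/(17*18) * (41^2/5 + 37^2/5 + 37^2/4 + 38^2/3) - 3*18
     = 0.039216 * 1433.58 - 54
     = 2.218954.
Step 4: Ties present; correction factor C = 1 - 24/(17^3 - 17) = 0.995098. Corrected H = 2.218954 / 0.995098 = 2.229885.
Step 5: Under H0, H ~ chi^2(3); p-value = 0.526086.
Step 6: alpha = 0.1. fail to reject H0.

H = 2.2299, df = 3, p = 0.526086, fail to reject H0.


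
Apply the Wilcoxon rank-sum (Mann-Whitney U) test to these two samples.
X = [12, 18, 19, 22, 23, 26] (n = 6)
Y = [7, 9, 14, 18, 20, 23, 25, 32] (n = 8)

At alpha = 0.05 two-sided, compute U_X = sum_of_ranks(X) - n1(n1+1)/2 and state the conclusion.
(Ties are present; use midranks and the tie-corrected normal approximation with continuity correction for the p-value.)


Step 1: Combine and sort all 14 observations; assign midranks.
sorted (value, group): (7,Y), (9,Y), (12,X), (14,Y), (18,X), (18,Y), (19,X), (20,Y), (22,X), (23,X), (23,Y), (25,Y), (26,X), (32,Y)
ranks: 7->1, 9->2, 12->3, 14->4, 18->5.5, 18->5.5, 19->7, 20->8, 22->9, 23->10.5, 23->10.5, 25->12, 26->13, 32->14
Step 2: Rank sum for X: R1 = 3 + 5.5 + 7 + 9 + 10.5 + 13 = 48.
Step 3: U_X = R1 - n1(n1+1)/2 = 48 - 6*7/2 = 48 - 21 = 27.
       U_Y = n1*n2 - U_X = 48 - 27 = 21.
Step 4: Ties are present, so use the tie-corrected normal approximation (with continuity correction) for the p-value.
Step 5: p-value = 0.746347; compare to alpha = 0.05. fail to reject H0.

U_X = 27, p = 0.746347, fail to reject H0 at alpha = 0.05.


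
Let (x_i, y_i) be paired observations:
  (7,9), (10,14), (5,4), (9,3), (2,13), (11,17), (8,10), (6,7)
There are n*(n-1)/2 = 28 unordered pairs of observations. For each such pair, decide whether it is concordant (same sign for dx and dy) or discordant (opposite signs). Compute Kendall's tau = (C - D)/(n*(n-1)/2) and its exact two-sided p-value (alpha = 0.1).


Step 1: Enumerate the 28 unordered pairs (i,j) with i<j and classify each by sign(x_j-x_i) * sign(y_j-y_i).
  (1,2):dx=+3,dy=+5->C; (1,3):dx=-2,dy=-5->C; (1,4):dx=+2,dy=-6->D; (1,5):dx=-5,dy=+4->D
  (1,6):dx=+4,dy=+8->C; (1,7):dx=+1,dy=+1->C; (1,8):dx=-1,dy=-2->C; (2,3):dx=-5,dy=-10->C
  (2,4):dx=-1,dy=-11->C; (2,5):dx=-8,dy=-1->C; (2,6):dx=+1,dy=+3->C; (2,7):dx=-2,dy=-4->C
  (2,8):dx=-4,dy=-7->C; (3,4):dx=+4,dy=-1->D; (3,5):dx=-3,dy=+9->D; (3,6):dx=+6,dy=+13->C
  (3,7):dx=+3,dy=+6->C; (3,8):dx=+1,dy=+3->C; (4,5):dx=-7,dy=+10->D; (4,6):dx=+2,dy=+14->C
  (4,7):dx=-1,dy=+7->D; (4,8):dx=-3,dy=+4->D; (5,6):dx=+9,dy=+4->C; (5,7):dx=+6,dy=-3->D
  (5,8):dx=+4,dy=-6->D; (6,7):dx=-3,dy=-7->C; (6,8):dx=-5,dy=-10->C; (7,8):dx=-2,dy=-3->C
Step 2: C = 19, D = 9, total pairs = 28.
Step 3: tau = (C - D)/(n(n-1)/2) = (19 - 9)/28 = 0.357143.
Step 4: Exact two-sided p-value (enumerate n! = 40320 permutations of y under H0): p = 0.275099.
Step 5: alpha = 0.1. fail to reject H0.

tau_b = 0.3571 (C=19, D=9), p = 0.275099, fail to reject H0.


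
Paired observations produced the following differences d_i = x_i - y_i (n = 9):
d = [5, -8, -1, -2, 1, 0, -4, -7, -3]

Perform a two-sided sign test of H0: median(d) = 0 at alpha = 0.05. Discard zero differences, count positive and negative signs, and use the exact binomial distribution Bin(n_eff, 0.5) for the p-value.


Step 1: Discard zero differences. Original n = 9; n_eff = number of nonzero differences = 8.
Nonzero differences (with sign): +5, -8, -1, -2, +1, -4, -7, -3
Step 2: Count signs: positive = 2, negative = 6.
Step 3: Under H0: P(positive) = 0.5, so the number of positives S ~ Bin(8, 0.5).
Step 4: Two-sided exact p-value = sum of Bin(8,0.5) probabilities at or below the observed probability = 0.289062.
Step 5: alpha = 0.05. fail to reject H0.

n_eff = 8, pos = 2, neg = 6, p = 0.289062, fail to reject H0.


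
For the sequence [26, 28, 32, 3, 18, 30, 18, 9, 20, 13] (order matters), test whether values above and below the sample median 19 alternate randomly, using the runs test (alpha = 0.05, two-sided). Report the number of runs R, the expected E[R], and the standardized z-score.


Step 1: Compute median = 19; label A = above, B = below.
Labels in order: AAABBABBAB  (n_A = 5, n_B = 5)
Step 2: Count runs R = 6.
Step 3: Under H0 (random ordering), E[R] = 2*n_A*n_B/(n_A+n_B) + 1 = 2*5*5/10 + 1 = 6.0000.
        Var[R] = 2*n_A*n_B*(2*n_A*n_B - n_A - n_B) / ((n_A+n_B)^2 * (n_A+n_B-1)) = 2000/900 = 2.2222.
        SD[R] = 1.4907.
Step 4: R = E[R], so z = 0 with no continuity correction.
Step 5: Two-sided p-value via normal approximation = 2*(1 - Phi(|z|)) = 1.000000.
Step 6: alpha = 0.05. fail to reject H0.

R = 6, z = 0.0000, p = 1.000000, fail to reject H0.


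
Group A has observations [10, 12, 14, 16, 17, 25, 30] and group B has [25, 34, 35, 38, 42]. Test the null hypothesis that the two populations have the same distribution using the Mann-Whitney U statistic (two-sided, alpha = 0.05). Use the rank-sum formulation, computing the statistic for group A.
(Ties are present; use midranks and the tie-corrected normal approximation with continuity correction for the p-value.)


Step 1: Combine and sort all 12 observations; assign midranks.
sorted (value, group): (10,X), (12,X), (14,X), (16,X), (17,X), (25,X), (25,Y), (30,X), (34,Y), (35,Y), (38,Y), (42,Y)
ranks: 10->1, 12->2, 14->3, 16->4, 17->5, 25->6.5, 25->6.5, 30->8, 34->9, 35->10, 38->11, 42->12
Step 2: Rank sum for X: R1 = 1 + 2 + 3 + 4 + 5 + 6.5 + 8 = 29.5.
Step 3: U_X = R1 - n1(n1+1)/2 = 29.5 - 7*8/2 = 29.5 - 28 = 1.5.
       U_Y = n1*n2 - U_X = 35 - 1.5 = 33.5.
Step 4: Ties are present, so use the tie-corrected normal approximation (with continuity correction) for the p-value.
Step 5: p-value = 0.011682; compare to alpha = 0.05. reject H0.

U_X = 1.5, p = 0.011682, reject H0 at alpha = 0.05.


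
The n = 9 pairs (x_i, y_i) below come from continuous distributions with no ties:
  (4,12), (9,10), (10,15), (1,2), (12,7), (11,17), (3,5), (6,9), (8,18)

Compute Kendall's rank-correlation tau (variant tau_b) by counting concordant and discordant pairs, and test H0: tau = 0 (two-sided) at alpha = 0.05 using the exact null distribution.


Step 1: Enumerate the 36 unordered pairs (i,j) with i<j and classify each by sign(x_j-x_i) * sign(y_j-y_i).
  (1,2):dx=+5,dy=-2->D; (1,3):dx=+6,dy=+3->C; (1,4):dx=-3,dy=-10->C; (1,5):dx=+8,dy=-5->D
  (1,6):dx=+7,dy=+5->C; (1,7):dx=-1,dy=-7->C; (1,8):dx=+2,dy=-3->D; (1,9):dx=+4,dy=+6->C
  (2,3):dx=+1,dy=+5->C; (2,4):dx=-8,dy=-8->C; (2,5):dx=+3,dy=-3->D; (2,6):dx=+2,dy=+7->C
  (2,7):dx=-6,dy=-5->C; (2,8):dx=-3,dy=-1->C; (2,9):dx=-1,dy=+8->D; (3,4):dx=-9,dy=-13->C
  (3,5):dx=+2,dy=-8->D; (3,6):dx=+1,dy=+2->C; (3,7):dx=-7,dy=-10->C; (3,8):dx=-4,dy=-6->C
  (3,9):dx=-2,dy=+3->D; (4,5):dx=+11,dy=+5->C; (4,6):dx=+10,dy=+15->C; (4,7):dx=+2,dy=+3->C
  (4,8):dx=+5,dy=+7->C; (4,9):dx=+7,dy=+16->C; (5,6):dx=-1,dy=+10->D; (5,7):dx=-9,dy=-2->C
  (5,8):dx=-6,dy=+2->D; (5,9):dx=-4,dy=+11->D; (6,7):dx=-8,dy=-12->C; (6,8):dx=-5,dy=-8->C
  (6,9):dx=-3,dy=+1->D; (7,8):dx=+3,dy=+4->C; (7,9):dx=+5,dy=+13->C; (8,9):dx=+2,dy=+9->C
Step 2: C = 25, D = 11, total pairs = 36.
Step 3: tau = (C - D)/(n(n-1)/2) = (25 - 11)/36 = 0.388889.
Step 4: Exact two-sided p-value (enumerate n! = 362880 permutations of y under H0): p = 0.180181.
Step 5: alpha = 0.05. fail to reject H0.

tau_b = 0.3889 (C=25, D=11), p = 0.180181, fail to reject H0.


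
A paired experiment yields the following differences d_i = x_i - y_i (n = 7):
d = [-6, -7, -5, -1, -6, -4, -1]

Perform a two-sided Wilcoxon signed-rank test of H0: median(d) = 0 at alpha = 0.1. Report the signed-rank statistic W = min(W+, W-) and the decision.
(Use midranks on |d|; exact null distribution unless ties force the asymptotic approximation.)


Step 1: Drop any zero differences (none here) and take |d_i|.
|d| = [6, 7, 5, 1, 6, 4, 1]
Step 2: Midrank |d_i| (ties get averaged ranks).
ranks: |6|->5.5, |7|->7, |5|->4, |1|->1.5, |6|->5.5, |4|->3, |1|->1.5
Step 3: Attach original signs; sum ranks with positive sign and with negative sign.
W+ = 0 = 0
W- = 5.5 + 7 + 4 + 1.5 + 5.5 + 3 + 1.5 = 28
(Check: W+ + W- = 28 should equal n(n+1)/2 = 28.)
Step 4: Test statistic W = min(W+, W-) = 0.
Step 5: Ties in |d|, so use the tie-corrected normal approximation.
        E[W] = n(n+1)/4 = 7*8/4 = 14.
        Tie groups: |d|=1 (t=2), |d|=6 (t=2); sum(t^3 - t) = 12.
        Var[W] = n(n+1)(2n+1)/24 - sum(t^3-t)/48 = 840/24 - 12/48 = 34.75.
        z = (W - E[W]) / sqrt(Var[W]) = (0 - 14) / 5.8949 = -2.3749.
        Two-sided p = 2*Phi(z) = 0.017552.
Step 6: alpha = 0.1. reject H0.

W+ = 0, W- = 28, W = min = 0, p = 0.017552, reject H0.


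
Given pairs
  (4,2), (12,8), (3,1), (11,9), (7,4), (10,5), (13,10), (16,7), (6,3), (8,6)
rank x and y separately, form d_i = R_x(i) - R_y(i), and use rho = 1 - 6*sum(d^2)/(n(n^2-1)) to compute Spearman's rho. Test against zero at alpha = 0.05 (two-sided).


Step 1: Rank x and y separately (midranks; no ties here).
rank(x): 4->2, 12->8, 3->1, 11->7, 7->4, 10->6, 13->9, 16->10, 6->3, 8->5
rank(y): 2->2, 8->8, 1->1, 9->9, 4->4, 5->5, 10->10, 7->7, 3->3, 6->6
Step 2: d_i = R_x(i) - R_y(i); compute d_i^2.
  (2-2)^2=0, (8-8)^2=0, (1-1)^2=0, (7-9)^2=4, (4-4)^2=0, (6-5)^2=1, (9-10)^2=1, (10-7)^2=9, (3-3)^2=0, (5-6)^2=1
sum(d^2) = 16.
Step 3: rho = 1 - 6*16 / (10*(10^2 - 1)) = 1 - 96/990 = 0.903030.
Step 4: Under H0, t = rho * sqrt((n-2)/(1-rho^2)) = 5.9457 ~ t(8).
Step 5: Two-sided p-value from the t-distribution with 8 df = 0.000344.
Step 6: alpha = 0.05. reject H0.

rho = 0.9030, p = 0.000344, reject H0 at alpha = 0.05.


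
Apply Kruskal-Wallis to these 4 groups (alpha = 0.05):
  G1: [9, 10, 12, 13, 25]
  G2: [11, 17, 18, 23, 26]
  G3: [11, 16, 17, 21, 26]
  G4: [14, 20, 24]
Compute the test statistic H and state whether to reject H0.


Step 1: Combine all N = 18 observations and assign midranks.
sorted (value, group, rank): (9,G1,1), (10,G1,2), (11,G2,3.5), (11,G3,3.5), (12,G1,5), (13,G1,6), (14,G4,7), (16,G3,8), (17,G2,9.5), (17,G3,9.5), (18,G2,11), (20,G4,12), (21,G3,13), (23,G2,14), (24,G4,15), (25,G1,16), (26,G2,17.5), (26,G3,17.5)
Step 2: Sum ranks within each group.
R_1 = 30 (n_1 = 5)
R_2 = 55.5 (n_2 = 5)
R_3 = 51.5 (n_3 = 5)
R_4 = 34 (n_4 = 3)
Step 3: H = 12/(N(N+1)) * sum(R_i^2/n_i) - 3(N+1)
     = 12/(18*19) * (30^2/5 + 55.5^2/5 + 51.5^2/5 + 34^2/3) - 3*19
     = 0.035088 * 1711.83 - 57
     = 3.064327.
Step 4: Ties present; correction factor C = 1 - 18/(18^3 - 18) = 0.996904. Corrected H = 3.064327 / 0.996904 = 3.073844.
Step 5: Under H0, H ~ chi^2(3); p-value = 0.380379.
Step 6: alpha = 0.05. fail to reject H0.

H = 3.0738, df = 3, p = 0.380379, fail to reject H0.


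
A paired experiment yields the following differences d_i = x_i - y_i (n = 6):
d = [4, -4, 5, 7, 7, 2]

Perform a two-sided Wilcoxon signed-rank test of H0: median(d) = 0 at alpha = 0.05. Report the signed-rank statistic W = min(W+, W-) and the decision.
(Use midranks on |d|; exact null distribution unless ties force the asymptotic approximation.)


Step 1: Drop any zero differences (none here) and take |d_i|.
|d| = [4, 4, 5, 7, 7, 2]
Step 2: Midrank |d_i| (ties get averaged ranks).
ranks: |4|->2.5, |4|->2.5, |5|->4, |7|->5.5, |7|->5.5, |2|->1
Step 3: Attach original signs; sum ranks with positive sign and with negative sign.
W+ = 2.5 + 4 + 5.5 + 5.5 + 1 = 18.5
W- = 2.5 = 2.5
(Check: W+ + W- = 21 should equal n(n+1)/2 = 21.)
Step 4: Test statistic W = min(W+, W-) = 2.5.
Step 5: Ties in |d|, so use the tie-corrected normal approximation.
        E[W] = n(n+1)/4 = 6*7/4 = 10.5.
        Tie groups: |d|=4 (t=2), |d|=7 (t=2); sum(t^3 - t) = 12.
        Var[W] = n(n+1)(2n+1)/24 - sum(t^3-t)/48 = 546/24 - 12/48 = 22.5.
        z = (W - E[W]) / sqrt(Var[W]) = (2.5 - 10.5) / 4.7434 = -1.6865.
        Two-sided p = 2*Phi(z) = 0.091690.
Step 6: alpha = 0.05. fail to reject H0.

W+ = 18.5, W- = 2.5, W = min = 2.5, p = 0.091690, fail to reject H0.


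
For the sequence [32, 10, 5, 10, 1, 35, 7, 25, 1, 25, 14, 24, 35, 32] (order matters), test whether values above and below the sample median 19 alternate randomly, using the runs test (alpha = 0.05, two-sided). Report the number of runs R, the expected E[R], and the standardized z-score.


Step 1: Compute median = 19; label A = above, B = below.
Labels in order: ABBBBABABABAAA  (n_A = 7, n_B = 7)
Step 2: Count runs R = 9.
Step 3: Under H0 (random ordering), E[R] = 2*n_A*n_B/(n_A+n_B) + 1 = 2*7*7/14 + 1 = 8.0000.
        Var[R] = 2*n_A*n_B*(2*n_A*n_B - n_A - n_B) / ((n_A+n_B)^2 * (n_A+n_B-1)) = 8232/2548 = 3.2308.
        SD[R] = 1.7974.
Step 4: Continuity-corrected z = (R - 0.5 - E[R]) / SD[R] = (9 - 0.5 - 8.0000) / 1.7974 = 0.2782.
Step 5: Two-sided p-value via normal approximation = 2*(1 - Phi(|z|)) = 0.780879.
Step 6: alpha = 0.05. fail to reject H0.

R = 9, z = 0.2782, p = 0.780879, fail to reject H0.


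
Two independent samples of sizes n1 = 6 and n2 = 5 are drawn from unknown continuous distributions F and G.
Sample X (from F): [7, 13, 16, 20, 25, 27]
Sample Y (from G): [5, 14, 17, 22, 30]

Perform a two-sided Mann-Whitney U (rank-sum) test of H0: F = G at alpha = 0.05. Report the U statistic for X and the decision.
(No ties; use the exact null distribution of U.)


Step 1: Combine and sort all 11 observations; assign midranks.
sorted (value, group): (5,Y), (7,X), (13,X), (14,Y), (16,X), (17,Y), (20,X), (22,Y), (25,X), (27,X), (30,Y)
ranks: 5->1, 7->2, 13->3, 14->4, 16->5, 17->6, 20->7, 22->8, 25->9, 27->10, 30->11
Step 2: Rank sum for X: R1 = 2 + 3 + 5 + 7 + 9 + 10 = 36.
Step 3: U_X = R1 - n1(n1+1)/2 = 36 - 6*7/2 = 36 - 21 = 15.
       U_Y = n1*n2 - U_X = 30 - 15 = 15.
Step 4: No ties, so the exact null distribution of U (based on enumerating the C(11,6) = 462 equally likely rank assignments) gives the two-sided p-value.
Step 5: p-value = 1.000000; compare to alpha = 0.05. fail to reject H0.

U_X = 15, p = 1.000000, fail to reject H0 at alpha = 0.05.


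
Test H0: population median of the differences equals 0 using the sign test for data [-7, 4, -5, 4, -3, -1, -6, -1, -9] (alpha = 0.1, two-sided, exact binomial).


Step 1: Discard zero differences. Original n = 9; n_eff = number of nonzero differences = 9.
Nonzero differences (with sign): -7, +4, -5, +4, -3, -1, -6, -1, -9
Step 2: Count signs: positive = 2, negative = 7.
Step 3: Under H0: P(positive) = 0.5, so the number of positives S ~ Bin(9, 0.5).
Step 4: Two-sided exact p-value = sum of Bin(9,0.5) probabilities at or below the observed probability = 0.179688.
Step 5: alpha = 0.1. fail to reject H0.

n_eff = 9, pos = 2, neg = 7, p = 0.179688, fail to reject H0.


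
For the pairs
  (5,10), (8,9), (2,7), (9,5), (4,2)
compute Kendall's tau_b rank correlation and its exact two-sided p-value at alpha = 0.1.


Step 1: Enumerate the 10 unordered pairs (i,j) with i<j and classify each by sign(x_j-x_i) * sign(y_j-y_i).
  (1,2):dx=+3,dy=-1->D; (1,3):dx=-3,dy=-3->C; (1,4):dx=+4,dy=-5->D; (1,5):dx=-1,dy=-8->C
  (2,3):dx=-6,dy=-2->C; (2,4):dx=+1,dy=-4->D; (2,5):dx=-4,dy=-7->C; (3,4):dx=+7,dy=-2->D
  (3,5):dx=+2,dy=-5->D; (4,5):dx=-5,dy=-3->C
Step 2: C = 5, D = 5, total pairs = 10.
Step 3: tau = (C - D)/(n(n-1)/2) = (5 - 5)/10 = 0.000000.
Step 4: Exact two-sided p-value (enumerate n! = 120 permutations of y under H0): p = 1.000000.
Step 5: alpha = 0.1. fail to reject H0.

tau_b = 0.0000 (C=5, D=5), p = 1.000000, fail to reject H0.


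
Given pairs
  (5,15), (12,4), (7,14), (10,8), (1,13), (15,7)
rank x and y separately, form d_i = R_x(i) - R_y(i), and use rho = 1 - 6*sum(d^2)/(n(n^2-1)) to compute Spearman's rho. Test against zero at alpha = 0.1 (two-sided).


Step 1: Rank x and y separately (midranks; no ties here).
rank(x): 5->2, 12->5, 7->3, 10->4, 1->1, 15->6
rank(y): 15->6, 4->1, 14->5, 8->3, 13->4, 7->2
Step 2: d_i = R_x(i) - R_y(i); compute d_i^2.
  (2-6)^2=16, (5-1)^2=16, (3-5)^2=4, (4-3)^2=1, (1-4)^2=9, (6-2)^2=16
sum(d^2) = 62.
Step 3: rho = 1 - 6*62 / (6*(6^2 - 1)) = 1 - 372/210 = -0.771429.
Step 4: Under H0, t = rho * sqrt((n-2)/(1-rho^2)) = -2.4247 ~ t(4).
Step 5: Two-sided p-value from the t-distribution with 4 df = 0.072397.
Step 6: alpha = 0.1. reject H0.

rho = -0.7714, p = 0.072397, reject H0 at alpha = 0.1.


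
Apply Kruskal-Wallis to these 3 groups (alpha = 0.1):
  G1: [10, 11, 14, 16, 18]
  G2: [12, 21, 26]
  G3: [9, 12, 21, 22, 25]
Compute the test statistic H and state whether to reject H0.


Step 1: Combine all N = 13 observations and assign midranks.
sorted (value, group, rank): (9,G3,1), (10,G1,2), (11,G1,3), (12,G2,4.5), (12,G3,4.5), (14,G1,6), (16,G1,7), (18,G1,8), (21,G2,9.5), (21,G3,9.5), (22,G3,11), (25,G3,12), (26,G2,13)
Step 2: Sum ranks within each group.
R_1 = 26 (n_1 = 5)
R_2 = 27 (n_2 = 3)
R_3 = 38 (n_3 = 5)
Step 3: H = 12/(N(N+1)) * sum(R_i^2/n_i) - 3(N+1)
     = 12/(13*14) * (26^2/5 + 27^2/3 + 38^2/5) - 3*14
     = 0.065934 * 667 - 42
     = 1.978022.
Step 4: Ties present; correction factor C = 1 - 12/(13^3 - 13) = 0.994505. Corrected H = 1.978022 / 0.994505 = 1.988950.
Step 5: Under H0, H ~ chi^2(2); p-value = 0.369918.
Step 6: alpha = 0.1. fail to reject H0.

H = 1.9890, df = 2, p = 0.369918, fail to reject H0.


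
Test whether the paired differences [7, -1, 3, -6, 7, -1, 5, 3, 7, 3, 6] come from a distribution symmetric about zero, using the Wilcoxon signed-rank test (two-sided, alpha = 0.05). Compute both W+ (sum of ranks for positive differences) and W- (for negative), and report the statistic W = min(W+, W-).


Step 1: Drop any zero differences (none here) and take |d_i|.
|d| = [7, 1, 3, 6, 7, 1, 5, 3, 7, 3, 6]
Step 2: Midrank |d_i| (ties get averaged ranks).
ranks: |7|->10, |1|->1.5, |3|->4, |6|->7.5, |7|->10, |1|->1.5, |5|->6, |3|->4, |7|->10, |3|->4, |6|->7.5
Step 3: Attach original signs; sum ranks with positive sign and with negative sign.
W+ = 10 + 4 + 10 + 6 + 4 + 10 + 4 + 7.5 = 55.5
W- = 1.5 + 7.5 + 1.5 = 10.5
(Check: W+ + W- = 66 should equal n(n+1)/2 = 66.)
Step 4: Test statistic W = min(W+, W-) = 10.5.
Step 5: Ties in |d|, so use the tie-corrected normal approximation.
        E[W] = n(n+1)/4 = 11*12/4 = 33.
        Tie groups: |d|=1 (t=2), |d|=3 (t=3), |d|=6 (t=2), |d|=7 (t=3); sum(t^3 - t) = 60.
        Var[W] = n(n+1)(2n+1)/24 - sum(t^3-t)/48 = 3036/24 - 60/48 = 125.25.
        z = (W - E[W]) / sqrt(Var[W]) = (10.5 - 33) / 11.1915 = -2.0105.
        Two-sided p = 2*Phi(z) = 0.044383.
Step 6: alpha = 0.05. reject H0.

W+ = 55.5, W- = 10.5, W = min = 10.5, p = 0.044383, reject H0.


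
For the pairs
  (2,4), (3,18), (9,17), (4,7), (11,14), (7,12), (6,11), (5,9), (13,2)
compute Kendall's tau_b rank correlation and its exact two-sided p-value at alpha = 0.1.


Step 1: Enumerate the 36 unordered pairs (i,j) with i<j and classify each by sign(x_j-x_i) * sign(y_j-y_i).
  (1,2):dx=+1,dy=+14->C; (1,3):dx=+7,dy=+13->C; (1,4):dx=+2,dy=+3->C; (1,5):dx=+9,dy=+10->C
  (1,6):dx=+5,dy=+8->C; (1,7):dx=+4,dy=+7->C; (1,8):dx=+3,dy=+5->C; (1,9):dx=+11,dy=-2->D
  (2,3):dx=+6,dy=-1->D; (2,4):dx=+1,dy=-11->D; (2,5):dx=+8,dy=-4->D; (2,6):dx=+4,dy=-6->D
  (2,7):dx=+3,dy=-7->D; (2,8):dx=+2,dy=-9->D; (2,9):dx=+10,dy=-16->D; (3,4):dx=-5,dy=-10->C
  (3,5):dx=+2,dy=-3->D; (3,6):dx=-2,dy=-5->C; (3,7):dx=-3,dy=-6->C; (3,8):dx=-4,dy=-8->C
  (3,9):dx=+4,dy=-15->D; (4,5):dx=+7,dy=+7->C; (4,6):dx=+3,dy=+5->C; (4,7):dx=+2,dy=+4->C
  (4,8):dx=+1,dy=+2->C; (4,9):dx=+9,dy=-5->D; (5,6):dx=-4,dy=-2->C; (5,7):dx=-5,dy=-3->C
  (5,8):dx=-6,dy=-5->C; (5,9):dx=+2,dy=-12->D; (6,7):dx=-1,dy=-1->C; (6,8):dx=-2,dy=-3->C
  (6,9):dx=+6,dy=-10->D; (7,8):dx=-1,dy=-2->C; (7,9):dx=+7,dy=-9->D; (8,9):dx=+8,dy=-7->D
Step 2: C = 21, D = 15, total pairs = 36.
Step 3: tau = (C - D)/(n(n-1)/2) = (21 - 15)/36 = 0.166667.
Step 4: Exact two-sided p-value (enumerate n! = 362880 permutations of y under H0): p = 0.612202.
Step 5: alpha = 0.1. fail to reject H0.

tau_b = 0.1667 (C=21, D=15), p = 0.612202, fail to reject H0.


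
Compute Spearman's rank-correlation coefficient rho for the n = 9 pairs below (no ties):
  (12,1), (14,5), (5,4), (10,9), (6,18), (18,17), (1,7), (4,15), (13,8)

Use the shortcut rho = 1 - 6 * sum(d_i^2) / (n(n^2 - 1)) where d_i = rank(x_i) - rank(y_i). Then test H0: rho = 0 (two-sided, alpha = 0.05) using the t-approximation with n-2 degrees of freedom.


Step 1: Rank x and y separately (midranks; no ties here).
rank(x): 12->6, 14->8, 5->3, 10->5, 6->4, 18->9, 1->1, 4->2, 13->7
rank(y): 1->1, 5->3, 4->2, 9->6, 18->9, 17->8, 7->4, 15->7, 8->5
Step 2: d_i = R_x(i) - R_y(i); compute d_i^2.
  (6-1)^2=25, (8-3)^2=25, (3-2)^2=1, (5-6)^2=1, (4-9)^2=25, (9-8)^2=1, (1-4)^2=9, (2-7)^2=25, (7-5)^2=4
sum(d^2) = 116.
Step 3: rho = 1 - 6*116 / (9*(9^2 - 1)) = 1 - 696/720 = 0.033333.
Step 4: Under H0, t = rho * sqrt((n-2)/(1-rho^2)) = 0.0882 ~ t(7).
Step 5: Two-sided p-value from the t-distribution with 7 df = 0.932157.
Step 6: alpha = 0.05. fail to reject H0.

rho = 0.0333, p = 0.932157, fail to reject H0 at alpha = 0.05.


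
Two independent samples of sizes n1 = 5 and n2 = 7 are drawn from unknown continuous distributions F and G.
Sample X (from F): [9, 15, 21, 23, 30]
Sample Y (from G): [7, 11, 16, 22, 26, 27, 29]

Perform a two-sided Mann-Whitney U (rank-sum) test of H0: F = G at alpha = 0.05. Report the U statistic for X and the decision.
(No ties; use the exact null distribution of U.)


Step 1: Combine and sort all 12 observations; assign midranks.
sorted (value, group): (7,Y), (9,X), (11,Y), (15,X), (16,Y), (21,X), (22,Y), (23,X), (26,Y), (27,Y), (29,Y), (30,X)
ranks: 7->1, 9->2, 11->3, 15->4, 16->5, 21->6, 22->7, 23->8, 26->9, 27->10, 29->11, 30->12
Step 2: Rank sum for X: R1 = 2 + 4 + 6 + 8 + 12 = 32.
Step 3: U_X = R1 - n1(n1+1)/2 = 32 - 5*6/2 = 32 - 15 = 17.
       U_Y = n1*n2 - U_X = 35 - 17 = 18.
Step 4: No ties, so the exact null distribution of U (based on enumerating the C(12,5) = 792 equally likely rank assignments) gives the two-sided p-value.
Step 5: p-value = 1.000000; compare to alpha = 0.05. fail to reject H0.

U_X = 17, p = 1.000000, fail to reject H0 at alpha = 0.05.


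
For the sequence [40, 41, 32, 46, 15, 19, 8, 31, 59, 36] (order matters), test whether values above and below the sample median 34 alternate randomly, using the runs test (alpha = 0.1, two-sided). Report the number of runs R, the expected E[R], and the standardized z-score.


Step 1: Compute median = 34; label A = above, B = below.
Labels in order: AABABBBBAA  (n_A = 5, n_B = 5)
Step 2: Count runs R = 5.
Step 3: Under H0 (random ordering), E[R] = 2*n_A*n_B/(n_A+n_B) + 1 = 2*5*5/10 + 1 = 6.0000.
        Var[R] = 2*n_A*n_B*(2*n_A*n_B - n_A - n_B) / ((n_A+n_B)^2 * (n_A+n_B-1)) = 2000/900 = 2.2222.
        SD[R] = 1.4907.
Step 4: Continuity-corrected z = (R + 0.5 - E[R]) / SD[R] = (5 + 0.5 - 6.0000) / 1.4907 = -0.3354.
Step 5: Two-sided p-value via normal approximation = 2*(1 - Phi(|z|)) = 0.737316.
Step 6: alpha = 0.1. fail to reject H0.

R = 5, z = -0.3354, p = 0.737316, fail to reject H0.


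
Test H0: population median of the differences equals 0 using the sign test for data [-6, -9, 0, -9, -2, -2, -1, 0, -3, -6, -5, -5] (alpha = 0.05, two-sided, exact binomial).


Step 1: Discard zero differences. Original n = 12; n_eff = number of nonzero differences = 10.
Nonzero differences (with sign): -6, -9, -9, -2, -2, -1, -3, -6, -5, -5
Step 2: Count signs: positive = 0, negative = 10.
Step 3: Under H0: P(positive) = 0.5, so the number of positives S ~ Bin(10, 0.5).
Step 4: Two-sided exact p-value = sum of Bin(10,0.5) probabilities at or below the observed probability = 0.001953.
Step 5: alpha = 0.05. reject H0.

n_eff = 10, pos = 0, neg = 10, p = 0.001953, reject H0.


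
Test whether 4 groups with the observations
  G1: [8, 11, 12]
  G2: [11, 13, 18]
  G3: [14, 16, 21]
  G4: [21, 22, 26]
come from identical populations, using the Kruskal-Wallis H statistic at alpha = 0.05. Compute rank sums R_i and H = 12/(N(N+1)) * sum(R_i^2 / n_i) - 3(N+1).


Step 1: Combine all N = 12 observations and assign midranks.
sorted (value, group, rank): (8,G1,1), (11,G1,2.5), (11,G2,2.5), (12,G1,4), (13,G2,5), (14,G3,6), (16,G3,7), (18,G2,8), (21,G3,9.5), (21,G4,9.5), (22,G4,11), (26,G4,12)
Step 2: Sum ranks within each group.
R_1 = 7.5 (n_1 = 3)
R_2 = 15.5 (n_2 = 3)
R_3 = 22.5 (n_3 = 3)
R_4 = 32.5 (n_4 = 3)
Step 3: H = 12/(N(N+1)) * sum(R_i^2/n_i) - 3(N+1)
     = 12/(12*13) * (7.5^2/3 + 15.5^2/3 + 22.5^2/3 + 32.5^2/3) - 3*13
     = 0.076923 * 619.667 - 39
     = 8.666667.
Step 4: Ties present; correction factor C = 1 - 12/(12^3 - 12) = 0.993007. Corrected H = 8.666667 / 0.993007 = 8.727700.
Step 5: Under H0, H ~ chi^2(3); p-value = 0.033139.
Step 6: alpha = 0.05. reject H0.

H = 8.7277, df = 3, p = 0.033139, reject H0.


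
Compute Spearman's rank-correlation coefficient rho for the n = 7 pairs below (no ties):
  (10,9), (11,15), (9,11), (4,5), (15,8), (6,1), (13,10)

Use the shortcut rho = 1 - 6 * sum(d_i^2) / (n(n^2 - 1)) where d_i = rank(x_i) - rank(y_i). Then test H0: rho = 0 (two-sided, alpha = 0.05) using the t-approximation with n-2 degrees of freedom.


Step 1: Rank x and y separately (midranks; no ties here).
rank(x): 10->4, 11->5, 9->3, 4->1, 15->7, 6->2, 13->6
rank(y): 9->4, 15->7, 11->6, 5->2, 8->3, 1->1, 10->5
Step 2: d_i = R_x(i) - R_y(i); compute d_i^2.
  (4-4)^2=0, (5-7)^2=4, (3-6)^2=9, (1-2)^2=1, (7-3)^2=16, (2-1)^2=1, (6-5)^2=1
sum(d^2) = 32.
Step 3: rho = 1 - 6*32 / (7*(7^2 - 1)) = 1 - 192/336 = 0.428571.
Step 4: Under H0, t = rho * sqrt((n-2)/(1-rho^2)) = 1.0607 ~ t(5).
Step 5: Two-sided p-value from the t-distribution with 5 df = 0.337368.
Step 6: alpha = 0.05. fail to reject H0.

rho = 0.4286, p = 0.337368, fail to reject H0 at alpha = 0.05.


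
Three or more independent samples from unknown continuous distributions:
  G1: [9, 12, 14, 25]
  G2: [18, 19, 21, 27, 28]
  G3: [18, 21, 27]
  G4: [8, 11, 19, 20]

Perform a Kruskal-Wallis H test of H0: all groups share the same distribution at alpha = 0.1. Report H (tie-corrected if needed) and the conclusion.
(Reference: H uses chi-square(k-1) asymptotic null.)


Step 1: Combine all N = 16 observations and assign midranks.
sorted (value, group, rank): (8,G4,1), (9,G1,2), (11,G4,3), (12,G1,4), (14,G1,5), (18,G2,6.5), (18,G3,6.5), (19,G2,8.5), (19,G4,8.5), (20,G4,10), (21,G2,11.5), (21,G3,11.5), (25,G1,13), (27,G2,14.5), (27,G3,14.5), (28,G2,16)
Step 2: Sum ranks within each group.
R_1 = 24 (n_1 = 4)
R_2 = 57 (n_2 = 5)
R_3 = 32.5 (n_3 = 3)
R_4 = 22.5 (n_4 = 4)
Step 3: H = 12/(N(N+1)) * sum(R_i^2/n_i) - 3(N+1)
     = 12/(16*17) * (24^2/4 + 57^2/5 + 32.5^2/3 + 22.5^2/4) - 3*17
     = 0.044118 * 1272.45 - 51
     = 5.137316.
Step 4: Ties present; correction factor C = 1 - 24/(16^3 - 16) = 0.994118. Corrected H = 5.137316 / 0.994118 = 5.167714.
Step 5: Under H0, H ~ chi^2(3); p-value = 0.159920.
Step 6: alpha = 0.1. fail to reject H0.

H = 5.1677, df = 3, p = 0.159920, fail to reject H0.


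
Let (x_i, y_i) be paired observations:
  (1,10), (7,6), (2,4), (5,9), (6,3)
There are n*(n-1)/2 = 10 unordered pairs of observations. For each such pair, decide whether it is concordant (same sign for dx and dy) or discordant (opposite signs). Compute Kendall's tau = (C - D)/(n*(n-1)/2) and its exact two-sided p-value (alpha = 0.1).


Step 1: Enumerate the 10 unordered pairs (i,j) with i<j and classify each by sign(x_j-x_i) * sign(y_j-y_i).
  (1,2):dx=+6,dy=-4->D; (1,3):dx=+1,dy=-6->D; (1,4):dx=+4,dy=-1->D; (1,5):dx=+5,dy=-7->D
  (2,3):dx=-5,dy=-2->C; (2,4):dx=-2,dy=+3->D; (2,5):dx=-1,dy=-3->C; (3,4):dx=+3,dy=+5->C
  (3,5):dx=+4,dy=-1->D; (4,5):dx=+1,dy=-6->D
Step 2: C = 3, D = 7, total pairs = 10.
Step 3: tau = (C - D)/(n(n-1)/2) = (3 - 7)/10 = -0.400000.
Step 4: Exact two-sided p-value (enumerate n! = 120 permutations of y under H0): p = 0.483333.
Step 5: alpha = 0.1. fail to reject H0.

tau_b = -0.4000 (C=3, D=7), p = 0.483333, fail to reject H0.


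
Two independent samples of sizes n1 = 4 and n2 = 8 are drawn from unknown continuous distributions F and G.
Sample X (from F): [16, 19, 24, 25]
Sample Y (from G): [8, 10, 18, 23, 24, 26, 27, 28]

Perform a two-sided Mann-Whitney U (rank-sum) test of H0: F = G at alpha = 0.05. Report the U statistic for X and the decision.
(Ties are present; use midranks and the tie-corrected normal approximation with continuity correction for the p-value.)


Step 1: Combine and sort all 12 observations; assign midranks.
sorted (value, group): (8,Y), (10,Y), (16,X), (18,Y), (19,X), (23,Y), (24,X), (24,Y), (25,X), (26,Y), (27,Y), (28,Y)
ranks: 8->1, 10->2, 16->3, 18->4, 19->5, 23->6, 24->7.5, 24->7.5, 25->9, 26->10, 27->11, 28->12
Step 2: Rank sum for X: R1 = 3 + 5 + 7.5 + 9 = 24.5.
Step 3: U_X = R1 - n1(n1+1)/2 = 24.5 - 4*5/2 = 24.5 - 10 = 14.5.
       U_Y = n1*n2 - U_X = 32 - 14.5 = 17.5.
Step 4: Ties are present, so use the tie-corrected normal approximation (with continuity correction) for the p-value.
Step 5: p-value = 0.864901; compare to alpha = 0.05. fail to reject H0.

U_X = 14.5, p = 0.864901, fail to reject H0 at alpha = 0.05.


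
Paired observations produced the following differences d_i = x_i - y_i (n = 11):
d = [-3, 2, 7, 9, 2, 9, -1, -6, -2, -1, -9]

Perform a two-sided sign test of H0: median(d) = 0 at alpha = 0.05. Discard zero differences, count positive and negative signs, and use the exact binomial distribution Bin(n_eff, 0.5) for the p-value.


Step 1: Discard zero differences. Original n = 11; n_eff = number of nonzero differences = 11.
Nonzero differences (with sign): -3, +2, +7, +9, +2, +9, -1, -6, -2, -1, -9
Step 2: Count signs: positive = 5, negative = 6.
Step 3: Under H0: P(positive) = 0.5, so the number of positives S ~ Bin(11, 0.5).
Step 4: Two-sided exact p-value = sum of Bin(11,0.5) probabilities at or below the observed probability = 1.000000.
Step 5: alpha = 0.05. fail to reject H0.

n_eff = 11, pos = 5, neg = 6, p = 1.000000, fail to reject H0.


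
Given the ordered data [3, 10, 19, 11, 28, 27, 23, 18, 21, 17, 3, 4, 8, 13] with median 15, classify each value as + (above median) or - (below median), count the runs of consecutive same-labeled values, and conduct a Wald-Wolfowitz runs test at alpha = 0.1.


Step 1: Compute median = 15; label A = above, B = below.
Labels in order: BBABAAAAAABBBB  (n_A = 7, n_B = 7)
Step 2: Count runs R = 5.
Step 3: Under H0 (random ordering), E[R] = 2*n_A*n_B/(n_A+n_B) + 1 = 2*7*7/14 + 1 = 8.0000.
        Var[R] = 2*n_A*n_B*(2*n_A*n_B - n_A - n_B) / ((n_A+n_B)^2 * (n_A+n_B-1)) = 8232/2548 = 3.2308.
        SD[R] = 1.7974.
Step 4: Continuity-corrected z = (R + 0.5 - E[R]) / SD[R] = (5 + 0.5 - 8.0000) / 1.7974 = -1.3909.
Step 5: Two-sided p-value via normal approximation = 2*(1 - Phi(|z|)) = 0.164264.
Step 6: alpha = 0.1. fail to reject H0.

R = 5, z = -1.3909, p = 0.164264, fail to reject H0.


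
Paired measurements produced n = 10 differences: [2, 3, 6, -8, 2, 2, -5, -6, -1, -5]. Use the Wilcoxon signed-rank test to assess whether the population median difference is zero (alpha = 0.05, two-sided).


Step 1: Drop any zero differences (none here) and take |d_i|.
|d| = [2, 3, 6, 8, 2, 2, 5, 6, 1, 5]
Step 2: Midrank |d_i| (ties get averaged ranks).
ranks: |2|->3, |3|->5, |6|->8.5, |8|->10, |2|->3, |2|->3, |5|->6.5, |6|->8.5, |1|->1, |5|->6.5
Step 3: Attach original signs; sum ranks with positive sign and with negative sign.
W+ = 3 + 5 + 8.5 + 3 + 3 = 22.5
W- = 10 + 6.5 + 8.5 + 1 + 6.5 = 32.5
(Check: W+ + W- = 55 should equal n(n+1)/2 = 55.)
Step 4: Test statistic W = min(W+, W-) = 22.5.
Step 5: Ties in |d|, so use the tie-corrected normal approximation.
        E[W] = n(n+1)/4 = 10*11/4 = 27.5.
        Tie groups: |d|=2 (t=3), |d|=5 (t=2), |d|=6 (t=2); sum(t^3 - t) = 36.
        Var[W] = n(n+1)(2n+1)/24 - sum(t^3-t)/48 = 2310/24 - 36/48 = 95.5.
        z = (W - E[W]) / sqrt(Var[W]) = (22.5 - 27.5) / 9.7724 = -0.5116.
        Two-sided p = 2*Phi(z) = 0.608900.
Step 6: alpha = 0.05. fail to reject H0.

W+ = 22.5, W- = 32.5, W = min = 22.5, p = 0.608900, fail to reject H0.


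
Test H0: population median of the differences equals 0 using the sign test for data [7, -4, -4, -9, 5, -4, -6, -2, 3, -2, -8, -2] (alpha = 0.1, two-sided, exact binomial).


Step 1: Discard zero differences. Original n = 12; n_eff = number of nonzero differences = 12.
Nonzero differences (with sign): +7, -4, -4, -9, +5, -4, -6, -2, +3, -2, -8, -2
Step 2: Count signs: positive = 3, negative = 9.
Step 3: Under H0: P(positive) = 0.5, so the number of positives S ~ Bin(12, 0.5).
Step 4: Two-sided exact p-value = sum of Bin(12,0.5) probabilities at or below the observed probability = 0.145996.
Step 5: alpha = 0.1. fail to reject H0.

n_eff = 12, pos = 3, neg = 9, p = 0.145996, fail to reject H0.
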